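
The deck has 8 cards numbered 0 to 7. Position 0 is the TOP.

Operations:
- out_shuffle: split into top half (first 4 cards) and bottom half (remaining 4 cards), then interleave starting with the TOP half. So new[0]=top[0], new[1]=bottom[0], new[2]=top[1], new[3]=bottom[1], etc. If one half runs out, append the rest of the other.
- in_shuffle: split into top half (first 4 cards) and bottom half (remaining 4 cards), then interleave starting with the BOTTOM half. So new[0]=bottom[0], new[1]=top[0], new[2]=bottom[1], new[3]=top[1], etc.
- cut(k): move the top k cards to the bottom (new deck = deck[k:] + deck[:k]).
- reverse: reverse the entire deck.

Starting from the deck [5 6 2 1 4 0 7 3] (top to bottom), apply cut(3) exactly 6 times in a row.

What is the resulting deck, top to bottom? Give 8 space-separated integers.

Answer: 2 1 4 0 7 3 5 6

Derivation:
After op 1 (cut(3)): [1 4 0 7 3 5 6 2]
After op 2 (cut(3)): [7 3 5 6 2 1 4 0]
After op 3 (cut(3)): [6 2 1 4 0 7 3 5]
After op 4 (cut(3)): [4 0 7 3 5 6 2 1]
After op 5 (cut(3)): [3 5 6 2 1 4 0 7]
After op 6 (cut(3)): [2 1 4 0 7 3 5 6]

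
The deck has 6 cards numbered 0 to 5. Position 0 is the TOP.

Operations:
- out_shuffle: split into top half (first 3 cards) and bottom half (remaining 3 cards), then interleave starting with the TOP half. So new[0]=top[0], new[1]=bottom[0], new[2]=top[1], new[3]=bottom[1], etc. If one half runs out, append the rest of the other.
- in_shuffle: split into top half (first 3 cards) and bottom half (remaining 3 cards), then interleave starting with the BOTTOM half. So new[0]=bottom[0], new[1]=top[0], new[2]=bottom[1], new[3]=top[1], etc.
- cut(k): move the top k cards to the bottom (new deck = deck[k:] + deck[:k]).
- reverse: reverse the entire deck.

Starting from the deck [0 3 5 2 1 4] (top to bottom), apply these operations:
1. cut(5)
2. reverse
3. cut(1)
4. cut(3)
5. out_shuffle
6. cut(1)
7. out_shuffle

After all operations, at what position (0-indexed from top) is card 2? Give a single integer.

After op 1 (cut(5)): [4 0 3 5 2 1]
After op 2 (reverse): [1 2 5 3 0 4]
After op 3 (cut(1)): [2 5 3 0 4 1]
After op 4 (cut(3)): [0 4 1 2 5 3]
After op 5 (out_shuffle): [0 2 4 5 1 3]
After op 6 (cut(1)): [2 4 5 1 3 0]
After op 7 (out_shuffle): [2 1 4 3 5 0]
Card 2 is at position 0.

Answer: 0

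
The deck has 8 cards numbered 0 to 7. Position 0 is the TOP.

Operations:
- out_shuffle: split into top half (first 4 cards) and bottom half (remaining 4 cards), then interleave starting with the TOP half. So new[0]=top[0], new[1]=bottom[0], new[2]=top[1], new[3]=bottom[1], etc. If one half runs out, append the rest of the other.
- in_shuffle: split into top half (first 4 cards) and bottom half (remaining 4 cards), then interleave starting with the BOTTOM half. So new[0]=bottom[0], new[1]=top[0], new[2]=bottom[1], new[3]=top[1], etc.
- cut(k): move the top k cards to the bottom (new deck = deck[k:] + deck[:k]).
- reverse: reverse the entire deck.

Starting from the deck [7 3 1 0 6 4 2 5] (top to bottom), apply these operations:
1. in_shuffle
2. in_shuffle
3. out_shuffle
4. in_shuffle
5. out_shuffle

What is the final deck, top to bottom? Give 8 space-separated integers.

Answer: 1 7 2 6 0 3 5 4

Derivation:
After op 1 (in_shuffle): [6 7 4 3 2 1 5 0]
After op 2 (in_shuffle): [2 6 1 7 5 4 0 3]
After op 3 (out_shuffle): [2 5 6 4 1 0 7 3]
After op 4 (in_shuffle): [1 2 0 5 7 6 3 4]
After op 5 (out_shuffle): [1 7 2 6 0 3 5 4]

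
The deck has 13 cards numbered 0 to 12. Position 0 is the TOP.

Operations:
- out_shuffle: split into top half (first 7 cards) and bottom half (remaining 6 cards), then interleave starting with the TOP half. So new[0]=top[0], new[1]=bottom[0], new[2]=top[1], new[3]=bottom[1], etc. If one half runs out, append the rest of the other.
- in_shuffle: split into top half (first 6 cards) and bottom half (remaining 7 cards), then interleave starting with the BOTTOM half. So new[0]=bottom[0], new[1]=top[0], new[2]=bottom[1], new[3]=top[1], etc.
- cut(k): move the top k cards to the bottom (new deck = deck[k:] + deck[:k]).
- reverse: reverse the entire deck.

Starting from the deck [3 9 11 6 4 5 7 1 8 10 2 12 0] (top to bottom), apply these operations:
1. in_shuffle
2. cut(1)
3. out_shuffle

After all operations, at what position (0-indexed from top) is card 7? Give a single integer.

After op 1 (in_shuffle): [7 3 1 9 8 11 10 6 2 4 12 5 0]
After op 2 (cut(1)): [3 1 9 8 11 10 6 2 4 12 5 0 7]
After op 3 (out_shuffle): [3 2 1 4 9 12 8 5 11 0 10 7 6]
Card 7 is at position 11.

Answer: 11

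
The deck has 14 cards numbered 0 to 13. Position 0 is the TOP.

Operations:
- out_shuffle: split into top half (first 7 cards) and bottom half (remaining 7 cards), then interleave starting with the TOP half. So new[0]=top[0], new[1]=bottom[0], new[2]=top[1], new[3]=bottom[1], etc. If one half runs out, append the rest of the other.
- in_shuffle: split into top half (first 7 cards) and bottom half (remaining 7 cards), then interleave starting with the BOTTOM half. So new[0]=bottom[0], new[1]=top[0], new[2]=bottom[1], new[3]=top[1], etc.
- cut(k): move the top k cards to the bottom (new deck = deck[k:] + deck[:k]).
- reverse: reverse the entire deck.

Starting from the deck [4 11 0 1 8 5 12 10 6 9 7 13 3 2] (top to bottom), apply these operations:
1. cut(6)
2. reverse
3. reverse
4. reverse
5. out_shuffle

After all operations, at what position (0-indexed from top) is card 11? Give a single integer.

After op 1 (cut(6)): [12 10 6 9 7 13 3 2 4 11 0 1 8 5]
After op 2 (reverse): [5 8 1 0 11 4 2 3 13 7 9 6 10 12]
After op 3 (reverse): [12 10 6 9 7 13 3 2 4 11 0 1 8 5]
After op 4 (reverse): [5 8 1 0 11 4 2 3 13 7 9 6 10 12]
After op 5 (out_shuffle): [5 3 8 13 1 7 0 9 11 6 4 10 2 12]
Card 11 is at position 8.

Answer: 8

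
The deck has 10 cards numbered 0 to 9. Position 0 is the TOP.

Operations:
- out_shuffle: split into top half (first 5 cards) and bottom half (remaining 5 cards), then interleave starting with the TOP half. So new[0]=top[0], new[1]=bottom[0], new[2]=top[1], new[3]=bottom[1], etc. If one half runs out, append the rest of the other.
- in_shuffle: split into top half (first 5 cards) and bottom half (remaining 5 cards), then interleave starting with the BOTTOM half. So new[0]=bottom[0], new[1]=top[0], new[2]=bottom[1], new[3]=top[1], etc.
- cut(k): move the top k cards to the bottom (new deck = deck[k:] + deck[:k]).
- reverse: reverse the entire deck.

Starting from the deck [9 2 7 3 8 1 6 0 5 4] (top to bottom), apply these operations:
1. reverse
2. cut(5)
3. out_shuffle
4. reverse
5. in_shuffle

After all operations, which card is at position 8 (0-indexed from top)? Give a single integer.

Answer: 8

Derivation:
After op 1 (reverse): [4 5 0 6 1 8 3 7 2 9]
After op 2 (cut(5)): [8 3 7 2 9 4 5 0 6 1]
After op 3 (out_shuffle): [8 4 3 5 7 0 2 6 9 1]
After op 4 (reverse): [1 9 6 2 0 7 5 3 4 8]
After op 5 (in_shuffle): [7 1 5 9 3 6 4 2 8 0]
Position 8: card 8.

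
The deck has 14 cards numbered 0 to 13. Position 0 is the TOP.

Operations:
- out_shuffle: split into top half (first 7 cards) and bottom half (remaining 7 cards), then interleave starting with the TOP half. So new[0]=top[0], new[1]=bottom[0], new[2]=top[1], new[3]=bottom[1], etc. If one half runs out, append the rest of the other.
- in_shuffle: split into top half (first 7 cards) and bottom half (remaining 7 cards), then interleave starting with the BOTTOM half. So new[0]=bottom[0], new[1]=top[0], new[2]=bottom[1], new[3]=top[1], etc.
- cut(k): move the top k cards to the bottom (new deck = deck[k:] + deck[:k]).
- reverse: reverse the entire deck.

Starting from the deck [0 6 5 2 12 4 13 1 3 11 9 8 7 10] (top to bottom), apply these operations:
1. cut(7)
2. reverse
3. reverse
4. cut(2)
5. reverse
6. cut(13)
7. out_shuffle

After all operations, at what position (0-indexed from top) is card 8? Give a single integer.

Answer: 11

Derivation:
After op 1 (cut(7)): [1 3 11 9 8 7 10 0 6 5 2 12 4 13]
After op 2 (reverse): [13 4 12 2 5 6 0 10 7 8 9 11 3 1]
After op 3 (reverse): [1 3 11 9 8 7 10 0 6 5 2 12 4 13]
After op 4 (cut(2)): [11 9 8 7 10 0 6 5 2 12 4 13 1 3]
After op 5 (reverse): [3 1 13 4 12 2 5 6 0 10 7 8 9 11]
After op 6 (cut(13)): [11 3 1 13 4 12 2 5 6 0 10 7 8 9]
After op 7 (out_shuffle): [11 5 3 6 1 0 13 10 4 7 12 8 2 9]
Card 8 is at position 11.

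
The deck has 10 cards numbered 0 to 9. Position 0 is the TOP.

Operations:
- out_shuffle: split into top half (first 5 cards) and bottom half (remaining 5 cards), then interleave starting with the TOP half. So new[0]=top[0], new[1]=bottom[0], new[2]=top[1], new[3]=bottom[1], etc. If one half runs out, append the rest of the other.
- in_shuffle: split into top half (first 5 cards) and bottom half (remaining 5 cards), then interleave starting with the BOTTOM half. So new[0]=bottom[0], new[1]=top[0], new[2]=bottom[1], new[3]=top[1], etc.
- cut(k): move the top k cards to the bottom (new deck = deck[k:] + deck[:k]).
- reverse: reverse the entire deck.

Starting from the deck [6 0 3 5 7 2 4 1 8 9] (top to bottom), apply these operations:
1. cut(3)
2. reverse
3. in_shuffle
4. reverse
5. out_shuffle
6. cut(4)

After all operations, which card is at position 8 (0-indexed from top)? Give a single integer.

After op 1 (cut(3)): [5 7 2 4 1 8 9 6 0 3]
After op 2 (reverse): [3 0 6 9 8 1 4 2 7 5]
After op 3 (in_shuffle): [1 3 4 0 2 6 7 9 5 8]
After op 4 (reverse): [8 5 9 7 6 2 0 4 3 1]
After op 5 (out_shuffle): [8 2 5 0 9 4 7 3 6 1]
After op 6 (cut(4)): [9 4 7 3 6 1 8 2 5 0]
Position 8: card 5.

Answer: 5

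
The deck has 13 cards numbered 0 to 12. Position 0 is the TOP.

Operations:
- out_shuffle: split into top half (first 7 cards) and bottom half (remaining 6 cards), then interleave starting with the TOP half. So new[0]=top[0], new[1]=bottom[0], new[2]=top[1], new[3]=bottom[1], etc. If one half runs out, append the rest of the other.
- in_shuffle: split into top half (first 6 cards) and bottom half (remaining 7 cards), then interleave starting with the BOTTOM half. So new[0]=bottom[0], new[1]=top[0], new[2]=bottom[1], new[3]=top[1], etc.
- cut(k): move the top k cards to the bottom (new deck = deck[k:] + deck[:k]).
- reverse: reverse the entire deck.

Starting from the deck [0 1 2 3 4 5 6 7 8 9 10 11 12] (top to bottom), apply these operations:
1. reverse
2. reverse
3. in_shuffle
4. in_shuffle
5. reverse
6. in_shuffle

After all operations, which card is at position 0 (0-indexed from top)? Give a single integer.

Answer: 4

Derivation:
After op 1 (reverse): [12 11 10 9 8 7 6 5 4 3 2 1 0]
After op 2 (reverse): [0 1 2 3 4 5 6 7 8 9 10 11 12]
After op 3 (in_shuffle): [6 0 7 1 8 2 9 3 10 4 11 5 12]
After op 4 (in_shuffle): [9 6 3 0 10 7 4 1 11 8 5 2 12]
After op 5 (reverse): [12 2 5 8 11 1 4 7 10 0 3 6 9]
After op 6 (in_shuffle): [4 12 7 2 10 5 0 8 3 11 6 1 9]
Position 0: card 4.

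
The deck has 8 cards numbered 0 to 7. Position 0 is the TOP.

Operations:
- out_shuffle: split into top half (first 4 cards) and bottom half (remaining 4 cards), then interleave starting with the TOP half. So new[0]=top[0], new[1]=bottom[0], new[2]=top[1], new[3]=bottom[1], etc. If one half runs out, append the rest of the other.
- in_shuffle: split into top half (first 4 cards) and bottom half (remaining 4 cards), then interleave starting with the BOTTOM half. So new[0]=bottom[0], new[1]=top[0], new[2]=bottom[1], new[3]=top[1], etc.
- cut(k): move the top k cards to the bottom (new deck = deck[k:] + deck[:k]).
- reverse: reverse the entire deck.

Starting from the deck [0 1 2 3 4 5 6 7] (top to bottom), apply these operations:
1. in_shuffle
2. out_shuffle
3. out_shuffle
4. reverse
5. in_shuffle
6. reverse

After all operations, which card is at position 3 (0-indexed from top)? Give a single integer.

Answer: 5

Derivation:
After op 1 (in_shuffle): [4 0 5 1 6 2 7 3]
After op 2 (out_shuffle): [4 6 0 2 5 7 1 3]
After op 3 (out_shuffle): [4 5 6 7 0 1 2 3]
After op 4 (reverse): [3 2 1 0 7 6 5 4]
After op 5 (in_shuffle): [7 3 6 2 5 1 4 0]
After op 6 (reverse): [0 4 1 5 2 6 3 7]
Position 3: card 5.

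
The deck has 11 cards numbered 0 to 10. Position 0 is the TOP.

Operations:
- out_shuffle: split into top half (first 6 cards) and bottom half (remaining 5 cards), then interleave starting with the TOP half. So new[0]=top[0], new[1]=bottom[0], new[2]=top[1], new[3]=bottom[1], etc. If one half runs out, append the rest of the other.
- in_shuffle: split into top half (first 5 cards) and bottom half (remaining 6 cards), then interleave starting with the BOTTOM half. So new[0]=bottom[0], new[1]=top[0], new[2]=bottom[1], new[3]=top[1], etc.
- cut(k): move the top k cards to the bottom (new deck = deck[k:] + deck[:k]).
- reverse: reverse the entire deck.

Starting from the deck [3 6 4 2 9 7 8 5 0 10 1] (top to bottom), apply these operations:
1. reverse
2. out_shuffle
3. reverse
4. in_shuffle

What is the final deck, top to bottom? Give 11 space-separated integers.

After op 1 (reverse): [1 10 0 5 8 7 9 2 4 6 3]
After op 2 (out_shuffle): [1 9 10 2 0 4 5 6 8 3 7]
After op 3 (reverse): [7 3 8 6 5 4 0 2 10 9 1]
After op 4 (in_shuffle): [4 7 0 3 2 8 10 6 9 5 1]

Answer: 4 7 0 3 2 8 10 6 9 5 1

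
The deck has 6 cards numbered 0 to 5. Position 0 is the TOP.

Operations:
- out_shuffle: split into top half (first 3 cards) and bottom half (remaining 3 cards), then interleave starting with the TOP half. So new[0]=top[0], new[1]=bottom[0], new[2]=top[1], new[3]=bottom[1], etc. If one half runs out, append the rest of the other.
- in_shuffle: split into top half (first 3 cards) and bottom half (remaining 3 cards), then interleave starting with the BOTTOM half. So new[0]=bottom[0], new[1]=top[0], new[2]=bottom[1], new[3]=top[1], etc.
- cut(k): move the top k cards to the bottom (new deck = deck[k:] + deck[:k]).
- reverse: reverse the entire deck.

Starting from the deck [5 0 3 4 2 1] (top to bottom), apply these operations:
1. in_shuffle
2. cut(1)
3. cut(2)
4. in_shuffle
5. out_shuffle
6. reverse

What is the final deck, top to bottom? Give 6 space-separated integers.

Answer: 3 5 2 0 1 4

Derivation:
After op 1 (in_shuffle): [4 5 2 0 1 3]
After op 2 (cut(1)): [5 2 0 1 3 4]
After op 3 (cut(2)): [0 1 3 4 5 2]
After op 4 (in_shuffle): [4 0 5 1 2 3]
After op 5 (out_shuffle): [4 1 0 2 5 3]
After op 6 (reverse): [3 5 2 0 1 4]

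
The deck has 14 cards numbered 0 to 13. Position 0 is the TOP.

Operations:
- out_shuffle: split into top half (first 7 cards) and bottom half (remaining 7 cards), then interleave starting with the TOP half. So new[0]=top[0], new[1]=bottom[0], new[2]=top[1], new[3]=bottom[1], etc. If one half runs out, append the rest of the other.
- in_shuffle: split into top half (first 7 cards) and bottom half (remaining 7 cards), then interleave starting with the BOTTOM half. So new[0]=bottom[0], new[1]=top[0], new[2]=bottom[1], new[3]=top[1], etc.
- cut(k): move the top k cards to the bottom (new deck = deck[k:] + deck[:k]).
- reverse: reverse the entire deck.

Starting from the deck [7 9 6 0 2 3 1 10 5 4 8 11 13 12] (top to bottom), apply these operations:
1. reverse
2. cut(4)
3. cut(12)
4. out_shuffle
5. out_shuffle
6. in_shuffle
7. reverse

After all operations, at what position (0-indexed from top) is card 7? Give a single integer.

After op 1 (reverse): [12 13 11 8 4 5 10 1 3 2 0 6 9 7]
After op 2 (cut(4)): [4 5 10 1 3 2 0 6 9 7 12 13 11 8]
After op 3 (cut(12)): [11 8 4 5 10 1 3 2 0 6 9 7 12 13]
After op 4 (out_shuffle): [11 2 8 0 4 6 5 9 10 7 1 12 3 13]
After op 5 (out_shuffle): [11 9 2 10 8 7 0 1 4 12 6 3 5 13]
After op 6 (in_shuffle): [1 11 4 9 12 2 6 10 3 8 5 7 13 0]
After op 7 (reverse): [0 13 7 5 8 3 10 6 2 12 9 4 11 1]
Card 7 is at position 2.

Answer: 2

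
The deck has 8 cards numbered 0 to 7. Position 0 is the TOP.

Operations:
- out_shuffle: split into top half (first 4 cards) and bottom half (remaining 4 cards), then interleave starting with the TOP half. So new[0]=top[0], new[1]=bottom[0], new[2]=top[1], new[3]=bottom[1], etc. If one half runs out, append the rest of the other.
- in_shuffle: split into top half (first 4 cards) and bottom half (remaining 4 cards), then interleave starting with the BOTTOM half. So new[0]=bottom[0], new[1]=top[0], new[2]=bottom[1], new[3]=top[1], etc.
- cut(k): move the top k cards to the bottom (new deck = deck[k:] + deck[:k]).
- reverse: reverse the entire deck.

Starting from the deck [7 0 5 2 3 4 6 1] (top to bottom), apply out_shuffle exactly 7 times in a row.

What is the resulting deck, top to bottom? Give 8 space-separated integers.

After op 1 (out_shuffle): [7 3 0 4 5 6 2 1]
After op 2 (out_shuffle): [7 5 3 6 0 2 4 1]
After op 3 (out_shuffle): [7 0 5 2 3 4 6 1]
After op 4 (out_shuffle): [7 3 0 4 5 6 2 1]
After op 5 (out_shuffle): [7 5 3 6 0 2 4 1]
After op 6 (out_shuffle): [7 0 5 2 3 4 6 1]
After op 7 (out_shuffle): [7 3 0 4 5 6 2 1]

Answer: 7 3 0 4 5 6 2 1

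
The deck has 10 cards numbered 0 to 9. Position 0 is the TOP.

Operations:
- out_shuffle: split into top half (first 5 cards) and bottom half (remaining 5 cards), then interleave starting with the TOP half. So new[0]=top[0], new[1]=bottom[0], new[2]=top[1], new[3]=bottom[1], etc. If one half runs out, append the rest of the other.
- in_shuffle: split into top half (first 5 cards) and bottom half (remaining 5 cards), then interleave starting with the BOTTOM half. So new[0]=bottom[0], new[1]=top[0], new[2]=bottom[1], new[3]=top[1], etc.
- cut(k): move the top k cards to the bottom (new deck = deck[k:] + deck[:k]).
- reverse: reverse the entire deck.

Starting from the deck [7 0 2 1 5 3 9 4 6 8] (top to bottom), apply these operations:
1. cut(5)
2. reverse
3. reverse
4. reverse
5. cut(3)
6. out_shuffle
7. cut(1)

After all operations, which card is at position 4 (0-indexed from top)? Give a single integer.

After op 1 (cut(5)): [3 9 4 6 8 7 0 2 1 5]
After op 2 (reverse): [5 1 2 0 7 8 6 4 9 3]
After op 3 (reverse): [3 9 4 6 8 7 0 2 1 5]
After op 4 (reverse): [5 1 2 0 7 8 6 4 9 3]
After op 5 (cut(3)): [0 7 8 6 4 9 3 5 1 2]
After op 6 (out_shuffle): [0 9 7 3 8 5 6 1 4 2]
After op 7 (cut(1)): [9 7 3 8 5 6 1 4 2 0]
Position 4: card 5.

Answer: 5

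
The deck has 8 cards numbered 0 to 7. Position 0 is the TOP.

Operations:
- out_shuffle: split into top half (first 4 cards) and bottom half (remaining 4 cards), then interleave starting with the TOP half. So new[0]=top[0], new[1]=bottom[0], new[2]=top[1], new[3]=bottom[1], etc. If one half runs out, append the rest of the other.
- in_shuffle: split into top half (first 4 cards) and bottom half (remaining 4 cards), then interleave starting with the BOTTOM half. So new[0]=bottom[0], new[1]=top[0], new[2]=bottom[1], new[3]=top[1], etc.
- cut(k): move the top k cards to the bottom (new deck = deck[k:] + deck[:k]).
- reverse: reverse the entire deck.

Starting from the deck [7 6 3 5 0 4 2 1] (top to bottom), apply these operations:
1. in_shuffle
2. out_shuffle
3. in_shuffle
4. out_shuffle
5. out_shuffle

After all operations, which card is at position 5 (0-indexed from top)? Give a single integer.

Answer: 2

Derivation:
After op 1 (in_shuffle): [0 7 4 6 2 3 1 5]
After op 2 (out_shuffle): [0 2 7 3 4 1 6 5]
After op 3 (in_shuffle): [4 0 1 2 6 7 5 3]
After op 4 (out_shuffle): [4 6 0 7 1 5 2 3]
After op 5 (out_shuffle): [4 1 6 5 0 2 7 3]
Position 5: card 2.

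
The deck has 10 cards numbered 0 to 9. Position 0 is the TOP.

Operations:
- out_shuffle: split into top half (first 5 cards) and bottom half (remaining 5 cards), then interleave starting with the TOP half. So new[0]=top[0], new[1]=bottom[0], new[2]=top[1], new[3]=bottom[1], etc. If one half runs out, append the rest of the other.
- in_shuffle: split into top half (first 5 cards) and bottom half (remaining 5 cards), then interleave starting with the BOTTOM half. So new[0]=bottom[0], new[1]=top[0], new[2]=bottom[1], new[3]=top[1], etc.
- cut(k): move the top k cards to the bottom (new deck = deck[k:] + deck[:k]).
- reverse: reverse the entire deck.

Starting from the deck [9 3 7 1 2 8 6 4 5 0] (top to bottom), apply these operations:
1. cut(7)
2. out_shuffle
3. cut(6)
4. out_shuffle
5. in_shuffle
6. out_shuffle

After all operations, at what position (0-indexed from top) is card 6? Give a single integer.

After op 1 (cut(7)): [4 5 0 9 3 7 1 2 8 6]
After op 2 (out_shuffle): [4 7 5 1 0 2 9 8 3 6]
After op 3 (cut(6)): [9 8 3 6 4 7 5 1 0 2]
After op 4 (out_shuffle): [9 7 8 5 3 1 6 0 4 2]
After op 5 (in_shuffle): [1 9 6 7 0 8 4 5 2 3]
After op 6 (out_shuffle): [1 8 9 4 6 5 7 2 0 3]
Card 6 is at position 4.

Answer: 4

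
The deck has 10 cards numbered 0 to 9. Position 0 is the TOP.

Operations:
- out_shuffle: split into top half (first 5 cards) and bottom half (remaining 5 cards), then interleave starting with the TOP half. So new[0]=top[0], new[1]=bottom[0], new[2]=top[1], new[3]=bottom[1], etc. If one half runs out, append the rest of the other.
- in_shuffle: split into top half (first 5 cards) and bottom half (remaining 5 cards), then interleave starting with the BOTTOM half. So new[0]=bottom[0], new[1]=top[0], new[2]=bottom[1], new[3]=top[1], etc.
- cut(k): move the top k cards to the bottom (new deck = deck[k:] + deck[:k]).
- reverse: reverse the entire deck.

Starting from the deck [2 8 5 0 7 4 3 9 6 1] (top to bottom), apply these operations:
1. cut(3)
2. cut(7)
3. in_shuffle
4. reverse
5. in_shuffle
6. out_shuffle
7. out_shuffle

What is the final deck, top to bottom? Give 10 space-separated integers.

After op 1 (cut(3)): [0 7 4 3 9 6 1 2 8 5]
After op 2 (cut(7)): [2 8 5 0 7 4 3 9 6 1]
After op 3 (in_shuffle): [4 2 3 8 9 5 6 0 1 7]
After op 4 (reverse): [7 1 0 6 5 9 8 3 2 4]
After op 5 (in_shuffle): [9 7 8 1 3 0 2 6 4 5]
After op 6 (out_shuffle): [9 0 7 2 8 6 1 4 3 5]
After op 7 (out_shuffle): [9 6 0 1 7 4 2 3 8 5]

Answer: 9 6 0 1 7 4 2 3 8 5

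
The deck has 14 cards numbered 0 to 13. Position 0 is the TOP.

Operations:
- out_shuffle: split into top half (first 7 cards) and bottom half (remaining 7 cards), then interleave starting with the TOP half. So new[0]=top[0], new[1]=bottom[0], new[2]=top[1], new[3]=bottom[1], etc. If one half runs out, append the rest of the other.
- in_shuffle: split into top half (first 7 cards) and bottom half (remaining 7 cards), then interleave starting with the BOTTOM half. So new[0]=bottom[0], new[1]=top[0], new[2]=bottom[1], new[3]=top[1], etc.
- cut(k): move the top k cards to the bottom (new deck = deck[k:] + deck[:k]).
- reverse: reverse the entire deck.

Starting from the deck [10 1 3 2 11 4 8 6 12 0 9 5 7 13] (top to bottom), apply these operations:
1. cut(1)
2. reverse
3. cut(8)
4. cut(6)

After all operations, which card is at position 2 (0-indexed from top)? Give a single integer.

After op 1 (cut(1)): [1 3 2 11 4 8 6 12 0 9 5 7 13 10]
After op 2 (reverse): [10 13 7 5 9 0 12 6 8 4 11 2 3 1]
After op 3 (cut(8)): [8 4 11 2 3 1 10 13 7 5 9 0 12 6]
After op 4 (cut(6)): [10 13 7 5 9 0 12 6 8 4 11 2 3 1]
Position 2: card 7.

Answer: 7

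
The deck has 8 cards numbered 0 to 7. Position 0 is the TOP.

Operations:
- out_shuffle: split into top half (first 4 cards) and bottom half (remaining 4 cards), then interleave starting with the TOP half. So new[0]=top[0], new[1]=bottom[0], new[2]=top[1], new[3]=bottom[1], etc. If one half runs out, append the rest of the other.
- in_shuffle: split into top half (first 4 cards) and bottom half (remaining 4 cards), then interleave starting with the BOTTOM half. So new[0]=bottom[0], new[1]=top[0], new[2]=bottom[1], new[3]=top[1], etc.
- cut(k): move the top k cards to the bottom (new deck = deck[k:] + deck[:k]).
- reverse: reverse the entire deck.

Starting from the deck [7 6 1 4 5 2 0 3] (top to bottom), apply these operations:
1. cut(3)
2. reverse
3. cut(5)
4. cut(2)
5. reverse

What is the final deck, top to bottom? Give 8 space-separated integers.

After op 1 (cut(3)): [4 5 2 0 3 7 6 1]
After op 2 (reverse): [1 6 7 3 0 2 5 4]
After op 3 (cut(5)): [2 5 4 1 6 7 3 0]
After op 4 (cut(2)): [4 1 6 7 3 0 2 5]
After op 5 (reverse): [5 2 0 3 7 6 1 4]

Answer: 5 2 0 3 7 6 1 4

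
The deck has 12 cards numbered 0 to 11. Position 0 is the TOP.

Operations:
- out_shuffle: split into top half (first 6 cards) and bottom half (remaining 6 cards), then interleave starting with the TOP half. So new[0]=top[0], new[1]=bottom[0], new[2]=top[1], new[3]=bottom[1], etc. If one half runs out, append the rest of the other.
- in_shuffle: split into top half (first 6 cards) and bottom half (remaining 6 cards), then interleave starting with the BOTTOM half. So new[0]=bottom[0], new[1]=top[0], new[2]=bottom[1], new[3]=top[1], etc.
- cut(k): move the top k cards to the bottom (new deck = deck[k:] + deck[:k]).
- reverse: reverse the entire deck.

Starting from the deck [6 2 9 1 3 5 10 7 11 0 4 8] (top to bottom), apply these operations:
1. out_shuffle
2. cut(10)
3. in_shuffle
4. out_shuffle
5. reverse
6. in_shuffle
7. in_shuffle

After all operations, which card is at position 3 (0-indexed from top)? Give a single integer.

After op 1 (out_shuffle): [6 10 2 7 9 11 1 0 3 4 5 8]
After op 2 (cut(10)): [5 8 6 10 2 7 9 11 1 0 3 4]
After op 3 (in_shuffle): [9 5 11 8 1 6 0 10 3 2 4 7]
After op 4 (out_shuffle): [9 0 5 10 11 3 8 2 1 4 6 7]
After op 5 (reverse): [7 6 4 1 2 8 3 11 10 5 0 9]
After op 6 (in_shuffle): [3 7 11 6 10 4 5 1 0 2 9 8]
After op 7 (in_shuffle): [5 3 1 7 0 11 2 6 9 10 8 4]
Position 3: card 7.

Answer: 7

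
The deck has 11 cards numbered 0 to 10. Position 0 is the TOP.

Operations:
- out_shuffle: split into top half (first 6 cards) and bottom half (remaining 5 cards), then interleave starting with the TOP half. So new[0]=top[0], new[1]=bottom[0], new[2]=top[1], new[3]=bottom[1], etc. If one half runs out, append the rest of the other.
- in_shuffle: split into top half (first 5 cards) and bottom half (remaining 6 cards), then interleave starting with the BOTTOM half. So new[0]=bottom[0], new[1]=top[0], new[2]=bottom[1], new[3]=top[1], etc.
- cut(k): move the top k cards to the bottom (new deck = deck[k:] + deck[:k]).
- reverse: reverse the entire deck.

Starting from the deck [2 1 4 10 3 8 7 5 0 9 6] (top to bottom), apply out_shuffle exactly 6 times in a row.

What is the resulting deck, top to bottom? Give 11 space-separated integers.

After op 1 (out_shuffle): [2 7 1 5 4 0 10 9 3 6 8]
After op 2 (out_shuffle): [2 10 7 9 1 3 5 6 4 8 0]
After op 3 (out_shuffle): [2 5 10 6 7 4 9 8 1 0 3]
After op 4 (out_shuffle): [2 9 5 8 10 1 6 0 7 3 4]
After op 5 (out_shuffle): [2 6 9 0 5 7 8 3 10 4 1]
After op 6 (out_shuffle): [2 8 6 3 9 10 0 4 5 1 7]

Answer: 2 8 6 3 9 10 0 4 5 1 7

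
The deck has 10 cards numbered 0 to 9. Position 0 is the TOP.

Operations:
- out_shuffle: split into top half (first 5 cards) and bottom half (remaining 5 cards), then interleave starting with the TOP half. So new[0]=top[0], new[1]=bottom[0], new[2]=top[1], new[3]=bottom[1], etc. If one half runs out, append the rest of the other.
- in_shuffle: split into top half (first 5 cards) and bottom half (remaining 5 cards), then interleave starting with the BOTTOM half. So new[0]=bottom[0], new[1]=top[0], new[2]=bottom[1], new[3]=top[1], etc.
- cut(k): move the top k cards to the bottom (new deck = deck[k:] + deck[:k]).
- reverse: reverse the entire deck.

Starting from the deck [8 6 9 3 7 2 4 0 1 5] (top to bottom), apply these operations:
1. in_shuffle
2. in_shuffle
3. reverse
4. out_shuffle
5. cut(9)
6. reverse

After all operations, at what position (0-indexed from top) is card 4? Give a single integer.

Answer: 0

Derivation:
After op 1 (in_shuffle): [2 8 4 6 0 9 1 3 5 7]
After op 2 (in_shuffle): [9 2 1 8 3 4 5 6 7 0]
After op 3 (reverse): [0 7 6 5 4 3 8 1 2 9]
After op 4 (out_shuffle): [0 3 7 8 6 1 5 2 4 9]
After op 5 (cut(9)): [9 0 3 7 8 6 1 5 2 4]
After op 6 (reverse): [4 2 5 1 6 8 7 3 0 9]
Card 4 is at position 0.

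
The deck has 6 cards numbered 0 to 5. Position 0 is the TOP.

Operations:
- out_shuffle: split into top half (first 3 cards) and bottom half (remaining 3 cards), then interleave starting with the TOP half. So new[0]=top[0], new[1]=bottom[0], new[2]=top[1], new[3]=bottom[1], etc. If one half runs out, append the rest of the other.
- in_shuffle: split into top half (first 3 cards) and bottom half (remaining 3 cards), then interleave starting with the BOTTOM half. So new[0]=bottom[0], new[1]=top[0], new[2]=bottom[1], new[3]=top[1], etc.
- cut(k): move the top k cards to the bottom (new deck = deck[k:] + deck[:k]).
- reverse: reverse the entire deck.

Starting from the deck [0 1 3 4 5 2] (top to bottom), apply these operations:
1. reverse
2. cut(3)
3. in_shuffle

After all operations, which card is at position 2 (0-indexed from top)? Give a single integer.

After op 1 (reverse): [2 5 4 3 1 0]
After op 2 (cut(3)): [3 1 0 2 5 4]
After op 3 (in_shuffle): [2 3 5 1 4 0]
Position 2: card 5.

Answer: 5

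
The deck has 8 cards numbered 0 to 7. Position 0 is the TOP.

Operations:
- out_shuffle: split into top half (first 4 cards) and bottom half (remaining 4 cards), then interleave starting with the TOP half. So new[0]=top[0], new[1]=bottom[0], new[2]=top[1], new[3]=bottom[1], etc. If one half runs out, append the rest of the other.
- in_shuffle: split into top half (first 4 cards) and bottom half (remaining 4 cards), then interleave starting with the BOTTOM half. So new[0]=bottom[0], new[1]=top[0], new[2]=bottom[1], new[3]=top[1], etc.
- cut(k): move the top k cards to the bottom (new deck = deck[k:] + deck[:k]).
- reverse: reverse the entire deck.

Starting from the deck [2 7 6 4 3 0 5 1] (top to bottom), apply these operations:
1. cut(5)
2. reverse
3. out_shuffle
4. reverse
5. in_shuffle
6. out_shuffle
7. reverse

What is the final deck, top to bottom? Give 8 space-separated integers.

After op 1 (cut(5)): [0 5 1 2 7 6 4 3]
After op 2 (reverse): [3 4 6 7 2 1 5 0]
After op 3 (out_shuffle): [3 2 4 1 6 5 7 0]
After op 4 (reverse): [0 7 5 6 1 4 2 3]
After op 5 (in_shuffle): [1 0 4 7 2 5 3 6]
After op 6 (out_shuffle): [1 2 0 5 4 3 7 6]
After op 7 (reverse): [6 7 3 4 5 0 2 1]

Answer: 6 7 3 4 5 0 2 1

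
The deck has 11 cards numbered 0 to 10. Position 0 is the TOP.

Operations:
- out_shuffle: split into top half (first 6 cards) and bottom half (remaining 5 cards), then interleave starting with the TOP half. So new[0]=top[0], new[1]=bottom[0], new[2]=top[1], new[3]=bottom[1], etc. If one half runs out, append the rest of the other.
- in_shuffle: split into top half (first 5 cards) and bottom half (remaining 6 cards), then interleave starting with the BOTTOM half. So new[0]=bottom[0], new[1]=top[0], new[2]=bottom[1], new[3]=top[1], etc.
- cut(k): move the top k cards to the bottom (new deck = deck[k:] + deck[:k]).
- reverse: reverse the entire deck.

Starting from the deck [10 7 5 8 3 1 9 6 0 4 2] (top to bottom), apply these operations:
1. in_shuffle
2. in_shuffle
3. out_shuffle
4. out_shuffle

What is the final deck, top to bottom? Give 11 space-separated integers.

After op 1 (in_shuffle): [1 10 9 7 6 5 0 8 4 3 2]
After op 2 (in_shuffle): [5 1 0 10 8 9 4 7 3 6 2]
After op 3 (out_shuffle): [5 4 1 7 0 3 10 6 8 2 9]
After op 4 (out_shuffle): [5 10 4 6 1 8 7 2 0 9 3]

Answer: 5 10 4 6 1 8 7 2 0 9 3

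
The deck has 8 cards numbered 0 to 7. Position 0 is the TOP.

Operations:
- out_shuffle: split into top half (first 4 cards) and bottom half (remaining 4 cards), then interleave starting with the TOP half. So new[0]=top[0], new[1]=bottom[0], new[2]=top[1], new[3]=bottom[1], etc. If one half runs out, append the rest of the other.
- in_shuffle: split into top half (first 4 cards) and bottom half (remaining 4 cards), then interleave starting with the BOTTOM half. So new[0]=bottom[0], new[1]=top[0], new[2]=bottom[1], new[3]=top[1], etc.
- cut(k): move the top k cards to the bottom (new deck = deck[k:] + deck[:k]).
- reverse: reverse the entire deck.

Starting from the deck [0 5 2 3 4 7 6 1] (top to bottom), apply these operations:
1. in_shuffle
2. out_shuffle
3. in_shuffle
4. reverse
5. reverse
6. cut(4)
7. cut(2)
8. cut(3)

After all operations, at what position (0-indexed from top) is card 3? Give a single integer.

After op 1 (in_shuffle): [4 0 7 5 6 2 1 3]
After op 2 (out_shuffle): [4 6 0 2 7 1 5 3]
After op 3 (in_shuffle): [7 4 1 6 5 0 3 2]
After op 4 (reverse): [2 3 0 5 6 1 4 7]
After op 5 (reverse): [7 4 1 6 5 0 3 2]
After op 6 (cut(4)): [5 0 3 2 7 4 1 6]
After op 7 (cut(2)): [3 2 7 4 1 6 5 0]
After op 8 (cut(3)): [4 1 6 5 0 3 2 7]
Card 3 is at position 5.

Answer: 5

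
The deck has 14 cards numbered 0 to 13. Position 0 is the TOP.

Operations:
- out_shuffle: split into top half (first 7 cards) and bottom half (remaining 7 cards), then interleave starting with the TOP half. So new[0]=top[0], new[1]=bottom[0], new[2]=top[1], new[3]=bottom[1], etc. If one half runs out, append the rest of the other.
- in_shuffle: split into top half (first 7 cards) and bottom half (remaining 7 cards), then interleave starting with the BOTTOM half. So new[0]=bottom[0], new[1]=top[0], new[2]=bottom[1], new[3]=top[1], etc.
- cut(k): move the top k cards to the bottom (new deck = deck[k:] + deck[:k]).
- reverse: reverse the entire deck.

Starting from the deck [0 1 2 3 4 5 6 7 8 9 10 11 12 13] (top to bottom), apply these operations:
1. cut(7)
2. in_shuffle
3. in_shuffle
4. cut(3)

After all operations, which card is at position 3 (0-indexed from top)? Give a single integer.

After op 1 (cut(7)): [7 8 9 10 11 12 13 0 1 2 3 4 5 6]
After op 2 (in_shuffle): [0 7 1 8 2 9 3 10 4 11 5 12 6 13]
After op 3 (in_shuffle): [10 0 4 7 11 1 5 8 12 2 6 9 13 3]
After op 4 (cut(3)): [7 11 1 5 8 12 2 6 9 13 3 10 0 4]
Position 3: card 5.

Answer: 5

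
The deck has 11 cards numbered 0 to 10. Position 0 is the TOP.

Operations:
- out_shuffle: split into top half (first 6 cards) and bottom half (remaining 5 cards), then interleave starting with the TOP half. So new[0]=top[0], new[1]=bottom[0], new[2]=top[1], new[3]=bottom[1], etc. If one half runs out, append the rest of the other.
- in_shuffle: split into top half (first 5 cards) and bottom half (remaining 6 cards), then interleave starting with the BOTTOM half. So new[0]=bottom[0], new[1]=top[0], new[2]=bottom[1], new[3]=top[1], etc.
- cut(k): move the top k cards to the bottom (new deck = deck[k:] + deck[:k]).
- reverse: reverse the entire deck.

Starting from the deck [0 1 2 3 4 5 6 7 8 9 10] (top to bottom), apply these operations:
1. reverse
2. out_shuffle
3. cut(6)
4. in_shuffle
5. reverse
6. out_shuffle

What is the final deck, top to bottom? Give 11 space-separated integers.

Answer: 2 9 5 1 8 4 0 7 3 10 6

Derivation:
After op 1 (reverse): [10 9 8 7 6 5 4 3 2 1 0]
After op 2 (out_shuffle): [10 4 9 3 8 2 7 1 6 0 5]
After op 3 (cut(6)): [7 1 6 0 5 10 4 9 3 8 2]
After op 4 (in_shuffle): [10 7 4 1 9 6 3 0 8 5 2]
After op 5 (reverse): [2 5 8 0 3 6 9 1 4 7 10]
After op 6 (out_shuffle): [2 9 5 1 8 4 0 7 3 10 6]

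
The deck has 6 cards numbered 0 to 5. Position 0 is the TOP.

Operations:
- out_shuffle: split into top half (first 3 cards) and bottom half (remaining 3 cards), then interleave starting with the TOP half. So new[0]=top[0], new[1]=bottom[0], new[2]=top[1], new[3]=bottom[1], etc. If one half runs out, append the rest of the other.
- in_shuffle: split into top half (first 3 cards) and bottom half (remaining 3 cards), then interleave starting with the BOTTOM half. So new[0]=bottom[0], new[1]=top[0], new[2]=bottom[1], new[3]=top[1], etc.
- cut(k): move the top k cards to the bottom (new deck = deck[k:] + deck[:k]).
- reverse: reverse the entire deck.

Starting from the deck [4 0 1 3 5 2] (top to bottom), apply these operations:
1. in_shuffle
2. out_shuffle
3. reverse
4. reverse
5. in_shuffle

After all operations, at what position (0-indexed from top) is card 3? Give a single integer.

After op 1 (in_shuffle): [3 4 5 0 2 1]
After op 2 (out_shuffle): [3 0 4 2 5 1]
After op 3 (reverse): [1 5 2 4 0 3]
After op 4 (reverse): [3 0 4 2 5 1]
After op 5 (in_shuffle): [2 3 5 0 1 4]
Card 3 is at position 1.

Answer: 1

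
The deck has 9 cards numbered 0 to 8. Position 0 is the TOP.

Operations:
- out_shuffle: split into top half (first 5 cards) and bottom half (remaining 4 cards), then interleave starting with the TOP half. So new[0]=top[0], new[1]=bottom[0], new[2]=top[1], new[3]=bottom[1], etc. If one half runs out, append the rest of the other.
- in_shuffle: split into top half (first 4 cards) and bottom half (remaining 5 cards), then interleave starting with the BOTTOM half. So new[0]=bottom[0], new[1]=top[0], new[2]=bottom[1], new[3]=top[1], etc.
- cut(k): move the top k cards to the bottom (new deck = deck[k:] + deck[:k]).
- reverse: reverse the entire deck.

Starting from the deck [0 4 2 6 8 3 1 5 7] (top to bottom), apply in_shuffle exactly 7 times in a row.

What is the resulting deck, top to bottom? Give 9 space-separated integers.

After op 1 (in_shuffle): [8 0 3 4 1 2 5 6 7]
After op 2 (in_shuffle): [1 8 2 0 5 3 6 4 7]
After op 3 (in_shuffle): [5 1 3 8 6 2 4 0 7]
After op 4 (in_shuffle): [6 5 2 1 4 3 0 8 7]
After op 5 (in_shuffle): [4 6 3 5 0 2 8 1 7]
After op 6 (in_shuffle): [0 4 2 6 8 3 1 5 7]
After op 7 (in_shuffle): [8 0 3 4 1 2 5 6 7]

Answer: 8 0 3 4 1 2 5 6 7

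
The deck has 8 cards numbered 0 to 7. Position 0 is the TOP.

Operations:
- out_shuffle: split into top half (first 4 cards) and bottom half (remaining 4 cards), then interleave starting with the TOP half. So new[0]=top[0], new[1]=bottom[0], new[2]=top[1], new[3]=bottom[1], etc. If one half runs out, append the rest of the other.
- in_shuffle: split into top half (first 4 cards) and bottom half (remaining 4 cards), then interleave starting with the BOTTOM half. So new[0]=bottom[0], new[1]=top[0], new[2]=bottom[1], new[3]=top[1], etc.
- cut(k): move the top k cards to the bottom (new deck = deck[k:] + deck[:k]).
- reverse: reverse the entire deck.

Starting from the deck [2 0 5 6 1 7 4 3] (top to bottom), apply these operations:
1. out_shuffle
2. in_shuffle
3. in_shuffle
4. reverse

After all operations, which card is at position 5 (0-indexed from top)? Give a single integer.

After op 1 (out_shuffle): [2 1 0 7 5 4 6 3]
After op 2 (in_shuffle): [5 2 4 1 6 0 3 7]
After op 3 (in_shuffle): [6 5 0 2 3 4 7 1]
After op 4 (reverse): [1 7 4 3 2 0 5 6]
Position 5: card 0.

Answer: 0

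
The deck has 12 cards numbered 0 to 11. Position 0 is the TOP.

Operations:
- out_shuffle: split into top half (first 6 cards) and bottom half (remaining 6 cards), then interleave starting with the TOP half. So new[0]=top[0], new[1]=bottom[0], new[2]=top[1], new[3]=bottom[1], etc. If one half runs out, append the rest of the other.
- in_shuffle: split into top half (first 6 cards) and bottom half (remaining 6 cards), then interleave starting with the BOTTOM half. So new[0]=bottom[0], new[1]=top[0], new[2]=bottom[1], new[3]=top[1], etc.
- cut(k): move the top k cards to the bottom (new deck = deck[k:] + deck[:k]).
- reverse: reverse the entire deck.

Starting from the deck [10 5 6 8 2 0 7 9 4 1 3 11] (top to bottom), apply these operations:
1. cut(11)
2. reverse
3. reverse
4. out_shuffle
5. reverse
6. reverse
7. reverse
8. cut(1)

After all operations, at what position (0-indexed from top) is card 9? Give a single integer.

After op 1 (cut(11)): [11 10 5 6 8 2 0 7 9 4 1 3]
After op 2 (reverse): [3 1 4 9 7 0 2 8 6 5 10 11]
After op 3 (reverse): [11 10 5 6 8 2 0 7 9 4 1 3]
After op 4 (out_shuffle): [11 0 10 7 5 9 6 4 8 1 2 3]
After op 5 (reverse): [3 2 1 8 4 6 9 5 7 10 0 11]
After op 6 (reverse): [11 0 10 7 5 9 6 4 8 1 2 3]
After op 7 (reverse): [3 2 1 8 4 6 9 5 7 10 0 11]
After op 8 (cut(1)): [2 1 8 4 6 9 5 7 10 0 11 3]
Card 9 is at position 5.

Answer: 5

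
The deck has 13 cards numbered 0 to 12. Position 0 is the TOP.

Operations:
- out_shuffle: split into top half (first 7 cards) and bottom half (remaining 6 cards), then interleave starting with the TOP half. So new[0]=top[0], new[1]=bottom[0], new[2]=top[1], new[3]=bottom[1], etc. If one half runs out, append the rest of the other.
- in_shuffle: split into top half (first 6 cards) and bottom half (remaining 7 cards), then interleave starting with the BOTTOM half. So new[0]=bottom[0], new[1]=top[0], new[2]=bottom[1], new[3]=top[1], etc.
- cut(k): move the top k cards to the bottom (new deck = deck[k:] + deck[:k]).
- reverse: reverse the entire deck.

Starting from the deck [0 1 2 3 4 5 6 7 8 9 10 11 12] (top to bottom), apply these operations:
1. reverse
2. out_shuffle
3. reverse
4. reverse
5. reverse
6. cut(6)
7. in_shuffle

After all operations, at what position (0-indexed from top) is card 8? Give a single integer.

Answer: 10

Derivation:
After op 1 (reverse): [12 11 10 9 8 7 6 5 4 3 2 1 0]
After op 2 (out_shuffle): [12 5 11 4 10 3 9 2 8 1 7 0 6]
After op 3 (reverse): [6 0 7 1 8 2 9 3 10 4 11 5 12]
After op 4 (reverse): [12 5 11 4 10 3 9 2 8 1 7 0 6]
After op 5 (reverse): [6 0 7 1 8 2 9 3 10 4 11 5 12]
After op 6 (cut(6)): [9 3 10 4 11 5 12 6 0 7 1 8 2]
After op 7 (in_shuffle): [12 9 6 3 0 10 7 4 1 11 8 5 2]
Card 8 is at position 10.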